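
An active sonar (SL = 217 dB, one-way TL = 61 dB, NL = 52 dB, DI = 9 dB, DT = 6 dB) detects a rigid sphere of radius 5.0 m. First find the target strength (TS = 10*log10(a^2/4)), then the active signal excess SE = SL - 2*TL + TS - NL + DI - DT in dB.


Step 1: TS = 10*log10(5.0^2/4) = 7.96 dB
Step 2: SE = SL - 2*TL + TS - NL + DI - DT = 217 - 2*61 + (7.96) - 52 + 9 - 6 = 53.96

53.96 dB


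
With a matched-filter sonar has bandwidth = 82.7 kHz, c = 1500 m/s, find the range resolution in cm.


dR = c/(2*BW) = 1500 / (2 * 82.7e3) = 0.0091 m = 0.91 cm

0.91 cm


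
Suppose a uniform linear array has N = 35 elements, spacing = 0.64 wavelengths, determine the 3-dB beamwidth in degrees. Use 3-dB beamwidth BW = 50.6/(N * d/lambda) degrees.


BW = 50.6 / (35 * 0.64) = 50.6 / 22.4 = 2.26

2.26 deg


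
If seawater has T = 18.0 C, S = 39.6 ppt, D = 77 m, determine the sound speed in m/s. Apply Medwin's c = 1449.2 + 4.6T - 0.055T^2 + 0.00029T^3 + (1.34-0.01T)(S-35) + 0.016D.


1522.44 m/s


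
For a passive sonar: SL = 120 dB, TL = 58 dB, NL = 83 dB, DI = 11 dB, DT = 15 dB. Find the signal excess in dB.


SE = SL - TL - NL + DI - DT = 120 - 58 - 83 + 11 - 15 = -25

-25 dB


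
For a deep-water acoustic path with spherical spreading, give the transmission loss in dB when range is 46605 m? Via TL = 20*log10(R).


TL = 20*log10(46605) = 93.37

93.37 dB


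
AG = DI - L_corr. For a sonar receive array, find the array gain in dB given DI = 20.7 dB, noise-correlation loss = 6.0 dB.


AG = DI - L_corr = 20.7 - 6.0 = 14.7

14.7 dB


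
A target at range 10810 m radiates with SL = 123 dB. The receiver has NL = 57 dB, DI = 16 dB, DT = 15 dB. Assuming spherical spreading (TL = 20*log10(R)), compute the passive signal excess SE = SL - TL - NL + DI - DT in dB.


Step 1: TL = 20*log10(10810) = 80.68 dB
Step 2: SE = 123 - 80.68 - 57 + 16 - 15 = -13.68

-13.68 dB


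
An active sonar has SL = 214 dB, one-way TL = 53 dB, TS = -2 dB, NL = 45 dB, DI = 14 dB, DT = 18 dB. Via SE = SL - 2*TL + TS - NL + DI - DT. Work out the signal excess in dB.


SE = SL - 2*TL + TS - NL + DI - DT = 214 - 2*53 + (-2) - 45 + 14 - 18 = 57

57 dB


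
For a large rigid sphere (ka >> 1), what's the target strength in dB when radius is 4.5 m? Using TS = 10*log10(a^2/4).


TS = 10*log10(4.5^2 / 4) = 10*log10(5.0625) = 7.04

7.04 dB


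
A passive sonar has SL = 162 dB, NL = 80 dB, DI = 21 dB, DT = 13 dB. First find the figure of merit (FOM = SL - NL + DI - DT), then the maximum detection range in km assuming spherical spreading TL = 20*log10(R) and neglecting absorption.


Step 1: FOM = SL - NL + DI - DT = 162 - 80 + 21 - 13 = 90 dB
Step 2: at max range FOM = TL = 20*log10(R), so R = 10^(90/20) = 31622.78 m = 31.62 km

31.62 km


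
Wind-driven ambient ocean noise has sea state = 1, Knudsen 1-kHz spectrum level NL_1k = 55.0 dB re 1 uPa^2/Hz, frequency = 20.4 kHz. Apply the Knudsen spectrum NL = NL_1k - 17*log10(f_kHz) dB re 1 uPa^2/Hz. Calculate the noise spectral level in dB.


NL = NL_1k - 17*log10(f_kHz) = 55.0 - 17*log10(20.4) = 55.0 - (22.26) = 32.74

32.74 dB


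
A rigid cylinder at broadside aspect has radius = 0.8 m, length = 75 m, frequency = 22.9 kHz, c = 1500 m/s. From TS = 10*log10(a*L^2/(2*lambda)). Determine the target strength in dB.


lambda = 1500/22900 = 0.0655 m
TS = 10*log10(0.8*75^2/(2*0.0655)) = 45.36

45.36 dB


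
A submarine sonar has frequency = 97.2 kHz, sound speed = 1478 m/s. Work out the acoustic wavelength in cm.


lambda = c/f = 1478 / 97200 = 0.0152 m = 1.52 cm

1.52 cm


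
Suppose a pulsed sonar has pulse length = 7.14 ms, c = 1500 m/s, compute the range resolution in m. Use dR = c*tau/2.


dR = c*tau/2 = 1500 * 7.14e-3 / 2 = 5.355

5.355 m


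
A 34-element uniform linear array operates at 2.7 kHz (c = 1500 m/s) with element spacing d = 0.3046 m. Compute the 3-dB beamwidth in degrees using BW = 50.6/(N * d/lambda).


2.71 deg


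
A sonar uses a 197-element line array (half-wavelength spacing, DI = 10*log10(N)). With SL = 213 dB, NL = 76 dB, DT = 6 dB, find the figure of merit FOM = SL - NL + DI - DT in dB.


Step 1: DI = 10*log10(197) = 22.94 dB
Step 2: FOM = SL - NL + DI - DT = 213 - 76 + 22.94 - 6 = 153.94

153.94 dB


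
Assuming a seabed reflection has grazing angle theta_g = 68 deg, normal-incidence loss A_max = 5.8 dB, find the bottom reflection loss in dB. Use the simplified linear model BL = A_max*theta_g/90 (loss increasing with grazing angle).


BL = A_max * theta_g / 90 = 5.8 * 68 / 90 = 4.38

4.38 dB


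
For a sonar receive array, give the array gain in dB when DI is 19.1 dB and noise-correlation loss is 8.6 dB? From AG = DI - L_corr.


AG = DI - L_corr = 19.1 - 8.6 = 10.5

10.5 dB


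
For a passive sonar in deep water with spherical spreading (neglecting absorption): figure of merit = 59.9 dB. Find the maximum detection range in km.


At max range FOM = TL, so 20*log10(R) = 59.9
R = 10^(59.9/20) = 988.55 m = 0.99 km

0.99 km


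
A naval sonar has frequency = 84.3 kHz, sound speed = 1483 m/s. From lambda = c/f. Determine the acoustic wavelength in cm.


lambda = c/f = 1483 / 84300 = 0.0176 m = 1.76 cm

1.76 cm


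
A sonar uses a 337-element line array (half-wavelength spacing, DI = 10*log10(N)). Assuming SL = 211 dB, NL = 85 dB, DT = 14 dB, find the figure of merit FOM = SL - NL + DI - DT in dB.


Step 1: DI = 10*log10(337) = 25.28 dB
Step 2: FOM = SL - NL + DI - DT = 211 - 85 + 25.28 - 14 = 137.28

137.28 dB


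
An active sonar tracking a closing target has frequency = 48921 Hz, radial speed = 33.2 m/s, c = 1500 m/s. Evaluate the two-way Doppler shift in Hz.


2165.57 Hz


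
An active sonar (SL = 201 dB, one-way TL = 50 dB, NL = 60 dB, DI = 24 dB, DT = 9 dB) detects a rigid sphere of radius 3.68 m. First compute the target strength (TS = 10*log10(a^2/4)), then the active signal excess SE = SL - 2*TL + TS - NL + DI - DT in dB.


Step 1: TS = 10*log10(3.68^2/4) = 5.3 dB
Step 2: SE = SL - 2*TL + TS - NL + DI - DT = 201 - 2*50 + (5.3) - 60 + 24 - 9 = 61.3

61.3 dB


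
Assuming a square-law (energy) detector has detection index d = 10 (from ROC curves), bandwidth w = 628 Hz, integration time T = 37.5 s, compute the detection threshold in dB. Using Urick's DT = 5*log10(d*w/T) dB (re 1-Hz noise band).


DT = 5*log10(d*w/T) = 5*log10(10 * 628 / 37.5) = 5*log10(167.47) = 11.12

11.12 dB


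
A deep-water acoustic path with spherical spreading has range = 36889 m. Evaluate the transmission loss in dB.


TL = 20*log10(36889) = 91.34

91.34 dB


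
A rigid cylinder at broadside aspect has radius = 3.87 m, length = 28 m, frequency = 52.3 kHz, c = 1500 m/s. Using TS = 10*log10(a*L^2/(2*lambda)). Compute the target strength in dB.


lambda = 1500/52300 = 0.02868 m
TS = 10*log10(3.87*28^2/(2*0.02868)) = 47.23

47.23 dB


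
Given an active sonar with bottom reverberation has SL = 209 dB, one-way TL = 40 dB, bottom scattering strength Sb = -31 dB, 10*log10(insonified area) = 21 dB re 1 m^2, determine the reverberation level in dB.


RL = SL - 2*TL + Sb + 10*log10(A) = 209 - 2*40 + (-31) + 21 = 119

119 dB


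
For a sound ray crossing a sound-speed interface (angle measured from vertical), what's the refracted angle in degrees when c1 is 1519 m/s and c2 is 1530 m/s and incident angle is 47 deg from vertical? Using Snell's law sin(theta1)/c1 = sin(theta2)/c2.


sin(theta2) = (c2/c1)*sin(theta1) = (1530/1519)*sin(47 deg) = 0.73665
theta2 = arcsin(0.73665) = 47.45

47.45 deg


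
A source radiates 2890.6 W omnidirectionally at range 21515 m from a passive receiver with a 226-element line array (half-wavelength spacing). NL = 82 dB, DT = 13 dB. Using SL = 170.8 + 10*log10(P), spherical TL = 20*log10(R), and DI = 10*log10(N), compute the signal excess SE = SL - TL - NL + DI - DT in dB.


Step 1: SL = 170.8 + 10*log10(2890.6) = 205.41 dB
Step 2: TL = 20*log10(21515) = 86.65 dB
Step 3: DI = 10*log10(226) = 23.54 dB
Step 4: SE = SL - TL - NL + DI - DT = 205.41 - 86.65 - 82 + 23.54 - 13 = 47.3

47.3 dB


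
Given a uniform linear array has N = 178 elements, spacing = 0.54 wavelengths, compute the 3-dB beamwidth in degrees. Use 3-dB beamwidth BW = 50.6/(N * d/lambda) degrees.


BW = 50.6 / (178 * 0.54) = 50.6 / 96.12 = 0.53

0.53 deg


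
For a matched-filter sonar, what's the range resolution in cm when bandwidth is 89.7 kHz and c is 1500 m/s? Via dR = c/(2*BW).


dR = c/(2*BW) = 1500 / (2 * 89.7e3) = 0.0084 m = 0.84 cm

0.84 cm


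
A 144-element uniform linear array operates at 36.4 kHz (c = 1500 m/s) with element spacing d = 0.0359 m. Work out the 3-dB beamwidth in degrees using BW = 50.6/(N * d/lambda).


0.4 deg


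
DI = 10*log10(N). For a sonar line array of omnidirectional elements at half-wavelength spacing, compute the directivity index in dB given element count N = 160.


DI = 10*log10(160) = 22.04

22.04 dB


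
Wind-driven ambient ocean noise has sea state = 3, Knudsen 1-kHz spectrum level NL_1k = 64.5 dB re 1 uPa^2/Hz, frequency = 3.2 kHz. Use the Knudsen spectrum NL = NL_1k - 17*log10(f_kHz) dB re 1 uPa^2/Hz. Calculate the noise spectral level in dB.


55.91 dB


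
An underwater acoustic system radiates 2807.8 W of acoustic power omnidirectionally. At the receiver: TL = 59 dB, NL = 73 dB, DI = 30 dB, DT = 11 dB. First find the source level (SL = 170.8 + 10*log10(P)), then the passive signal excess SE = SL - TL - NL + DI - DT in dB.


Step 1: SL = 170.8 + 10*log10(2807.8) = 205.28 dB
Step 2: SE = SL - TL - NL + DI - DT = 205.28 - 59 - 73 + 30 - 11 = 92.28

92.28 dB


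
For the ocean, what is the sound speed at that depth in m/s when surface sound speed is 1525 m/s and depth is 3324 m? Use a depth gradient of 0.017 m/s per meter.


1581.508 m/s


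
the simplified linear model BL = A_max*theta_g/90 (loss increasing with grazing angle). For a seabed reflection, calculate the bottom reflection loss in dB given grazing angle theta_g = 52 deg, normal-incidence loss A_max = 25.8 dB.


BL = A_max * theta_g / 90 = 25.8 * 52 / 90 = 14.91

14.91 dB


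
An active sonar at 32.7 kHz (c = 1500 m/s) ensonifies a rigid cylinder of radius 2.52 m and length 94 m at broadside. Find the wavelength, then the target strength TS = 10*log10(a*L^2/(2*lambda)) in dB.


Step 1: lambda = c/f = 1500/32700 = 0.04587 m
Step 2: TS = 10*log10(a*L^2/(2*lambda)) = 10*log10(2.52*94^2/(2*0.04587)) = 53.85

53.85 dB


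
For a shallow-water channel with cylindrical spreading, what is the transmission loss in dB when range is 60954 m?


47.85 dB


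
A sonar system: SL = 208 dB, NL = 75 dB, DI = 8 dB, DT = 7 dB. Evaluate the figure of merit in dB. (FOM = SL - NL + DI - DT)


134 dB


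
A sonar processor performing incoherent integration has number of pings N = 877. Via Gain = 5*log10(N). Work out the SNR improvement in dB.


Gain = 5*log10(877) = 14.71

14.71 dB


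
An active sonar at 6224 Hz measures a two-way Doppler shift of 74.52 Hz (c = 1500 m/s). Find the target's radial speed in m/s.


From fd = 2*f*v/c, v = c*fd/(2*f) = 1500 * 74.52 / (2*6224) = 8.98

8.98 m/s


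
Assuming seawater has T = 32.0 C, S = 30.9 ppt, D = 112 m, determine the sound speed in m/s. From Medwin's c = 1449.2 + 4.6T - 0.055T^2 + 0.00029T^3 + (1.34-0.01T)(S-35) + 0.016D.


c = 1449.2 + 4.6*32.0 - 0.055*32.0^2 + 0.00029*32.0^3 + (1.34 - 0.01*32.0)*(30.9 - 35) + 0.016*112 = 1547.19

1547.19 m/s


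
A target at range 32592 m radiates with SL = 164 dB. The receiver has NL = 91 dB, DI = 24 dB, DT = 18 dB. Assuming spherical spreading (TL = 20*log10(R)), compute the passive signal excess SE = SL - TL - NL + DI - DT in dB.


Step 1: TL = 20*log10(32592) = 90.26 dB
Step 2: SE = 164 - 90.26 - 91 + 24 - 18 = -11.26

-11.26 dB


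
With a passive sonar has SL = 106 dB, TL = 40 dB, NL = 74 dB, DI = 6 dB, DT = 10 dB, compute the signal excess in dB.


SE = SL - TL - NL + DI - DT = 106 - 40 - 74 + 6 - 10 = -12

-12 dB


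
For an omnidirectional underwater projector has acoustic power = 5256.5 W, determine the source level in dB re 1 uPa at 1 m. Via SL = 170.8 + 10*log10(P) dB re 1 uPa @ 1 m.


208.01 dB


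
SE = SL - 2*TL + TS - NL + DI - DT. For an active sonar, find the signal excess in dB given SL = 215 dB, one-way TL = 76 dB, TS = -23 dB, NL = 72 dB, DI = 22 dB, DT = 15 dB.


SE = SL - 2*TL + TS - NL + DI - DT = 215 - 2*76 + (-23) - 72 + 22 - 15 = -25

-25 dB


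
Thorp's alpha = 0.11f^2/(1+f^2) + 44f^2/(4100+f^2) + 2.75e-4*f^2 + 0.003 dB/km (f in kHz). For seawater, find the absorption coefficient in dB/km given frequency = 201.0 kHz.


f^2 = 40401.0
alpha = 0.11*40401.0/(1+40401.0) + 44*40401.0/(4100+40401.0) + 2.75e-4*40401.0 + 0.003 = 51.169

51.169 dB/km


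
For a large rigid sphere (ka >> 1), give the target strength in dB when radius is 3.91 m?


5.82 dB


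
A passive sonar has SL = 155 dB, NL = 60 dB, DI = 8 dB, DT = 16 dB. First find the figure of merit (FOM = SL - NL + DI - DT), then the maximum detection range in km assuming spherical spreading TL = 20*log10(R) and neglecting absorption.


Step 1: FOM = SL - NL + DI - DT = 155 - 60 + 8 - 16 = 87 dB
Step 2: at max range FOM = TL = 20*log10(R), so R = 10^(87/20) = 22387.21 m = 22.39 km

22.39 km


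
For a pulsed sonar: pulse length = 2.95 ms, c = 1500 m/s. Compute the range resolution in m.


2.2125 m


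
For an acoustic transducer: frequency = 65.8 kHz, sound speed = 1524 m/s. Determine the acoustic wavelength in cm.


lambda = c/f = 1524 / 65800 = 0.0232 m = 2.32 cm

2.32 cm


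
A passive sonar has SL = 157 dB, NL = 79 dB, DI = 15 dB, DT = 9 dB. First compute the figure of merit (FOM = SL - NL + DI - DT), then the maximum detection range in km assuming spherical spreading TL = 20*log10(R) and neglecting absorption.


Step 1: FOM = SL - NL + DI - DT = 157 - 79 + 15 - 9 = 84 dB
Step 2: at max range FOM = TL = 20*log10(R), so R = 10^(84/20) = 15848.93 m = 15.85 km

15.85 km


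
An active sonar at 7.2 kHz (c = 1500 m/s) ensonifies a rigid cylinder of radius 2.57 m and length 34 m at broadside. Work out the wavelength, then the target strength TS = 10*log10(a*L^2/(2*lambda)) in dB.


Step 1: lambda = c/f = 1500/7200 = 0.20833 m
Step 2: TS = 10*log10(a*L^2/(2*lambda)) = 10*log10(2.57*34^2/(2*0.20833)) = 38.53

38.53 dB


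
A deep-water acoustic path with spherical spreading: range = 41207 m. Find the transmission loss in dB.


TL = 20*log10(41207) = 92.3

92.3 dB


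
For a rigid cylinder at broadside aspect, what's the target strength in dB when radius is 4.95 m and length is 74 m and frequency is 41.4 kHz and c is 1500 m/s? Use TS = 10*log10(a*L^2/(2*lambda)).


lambda = 1500/41400 = 0.03623 m
TS = 10*log10(4.95*74^2/(2*0.03623)) = 55.73

55.73 dB


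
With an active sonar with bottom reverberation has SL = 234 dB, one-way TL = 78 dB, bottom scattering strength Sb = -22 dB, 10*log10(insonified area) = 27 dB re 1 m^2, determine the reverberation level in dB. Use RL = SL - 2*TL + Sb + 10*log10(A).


RL = SL - 2*TL + Sb + 10*log10(A) = 234 - 2*78 + (-22) + 27 = 83

83 dB


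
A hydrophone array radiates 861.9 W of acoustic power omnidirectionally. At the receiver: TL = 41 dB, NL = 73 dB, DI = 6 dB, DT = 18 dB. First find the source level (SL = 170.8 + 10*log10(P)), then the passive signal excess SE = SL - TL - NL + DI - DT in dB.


Step 1: SL = 170.8 + 10*log10(861.9) = 200.15 dB
Step 2: SE = SL - TL - NL + DI - DT = 200.15 - 41 - 73 + 6 - 18 = 74.15

74.15 dB


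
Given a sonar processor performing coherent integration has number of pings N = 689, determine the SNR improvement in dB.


Gain = 10*log10(689) = 28.38

28.38 dB


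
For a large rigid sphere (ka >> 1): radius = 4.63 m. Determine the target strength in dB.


7.29 dB


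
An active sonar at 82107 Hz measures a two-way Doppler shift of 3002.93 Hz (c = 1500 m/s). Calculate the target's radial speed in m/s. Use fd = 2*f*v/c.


From fd = 2*f*v/c, v = c*fd/(2*f) = 1500 * 3002.93 / (2*82107) = 27.43

27.43 m/s


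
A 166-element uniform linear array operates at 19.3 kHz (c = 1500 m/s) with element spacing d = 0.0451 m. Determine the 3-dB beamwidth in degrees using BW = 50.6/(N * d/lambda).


Step 1: lambda = 1500/19300 = 0.07772 m
Step 2: d/lambda = 0.0451/0.07772 = 0.5803
Step 3: BW = 50.6/(N * d/lambda) = 50.6/(166 * 0.5803) = 0.53

0.53 deg


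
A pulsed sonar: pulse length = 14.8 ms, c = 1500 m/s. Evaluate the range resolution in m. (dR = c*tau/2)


11.1 m


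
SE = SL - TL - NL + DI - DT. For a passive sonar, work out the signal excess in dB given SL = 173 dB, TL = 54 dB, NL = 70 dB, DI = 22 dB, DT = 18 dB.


53 dB


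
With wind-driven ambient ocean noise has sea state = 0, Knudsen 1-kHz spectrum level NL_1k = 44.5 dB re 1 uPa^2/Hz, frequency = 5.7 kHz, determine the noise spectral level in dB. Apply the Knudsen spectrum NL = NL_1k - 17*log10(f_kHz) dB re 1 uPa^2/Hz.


NL = NL_1k - 17*log10(f_kHz) = 44.5 - 17*log10(5.7) = 44.5 - (12.85) = 31.65

31.65 dB


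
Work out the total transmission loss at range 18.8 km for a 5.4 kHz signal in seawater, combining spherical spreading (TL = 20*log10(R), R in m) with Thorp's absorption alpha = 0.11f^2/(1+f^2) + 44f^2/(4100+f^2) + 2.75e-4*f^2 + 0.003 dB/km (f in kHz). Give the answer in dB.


Step 1 (Thorp): alpha = 0.11*29.16/(1+29.16) + 44*29.16/(4100+29.16) + 2.75e-4*29.16 + 0.003 = 0.4281 dB/km
Step 2: TL_spread = 20*log10(18800) = 85.48 dB
Step 3: TL_abs = alpha*R = 0.4281 * 18.8 = 8.05 dB
Step 4: TL_total = 85.48 + 8.05 = 93.53

93.53 dB


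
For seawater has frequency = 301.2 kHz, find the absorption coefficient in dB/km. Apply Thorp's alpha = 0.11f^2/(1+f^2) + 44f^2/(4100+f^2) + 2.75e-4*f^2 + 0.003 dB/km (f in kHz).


f^2 = 90721.44
alpha = 0.11*90721.44/(1+90721.44) + 44*90721.44/(4100+90721.44) + 2.75e-4*90721.44 + 0.003 = 67.159

67.159 dB/km


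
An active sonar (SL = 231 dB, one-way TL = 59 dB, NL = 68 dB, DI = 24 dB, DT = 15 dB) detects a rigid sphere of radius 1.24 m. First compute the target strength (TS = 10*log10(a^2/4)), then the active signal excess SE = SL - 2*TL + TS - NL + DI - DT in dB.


Step 1: TS = 10*log10(1.24^2/4) = -4.15 dB
Step 2: SE = SL - 2*TL + TS - NL + DI - DT = 231 - 2*59 + (-4.15) - 68 + 24 - 15 = 49.85

49.85 dB


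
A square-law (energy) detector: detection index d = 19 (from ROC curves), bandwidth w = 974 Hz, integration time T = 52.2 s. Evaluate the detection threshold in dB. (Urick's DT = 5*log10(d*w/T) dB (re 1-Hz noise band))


DT = 5*log10(d*w/T) = 5*log10(19 * 974 / 52.2) = 5*log10(354.52) = 12.75

12.75 dB


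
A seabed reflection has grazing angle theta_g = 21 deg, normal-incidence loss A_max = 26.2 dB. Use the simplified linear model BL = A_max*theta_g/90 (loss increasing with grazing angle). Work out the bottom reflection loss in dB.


BL = A_max * theta_g / 90 = 26.2 * 21 / 90 = 6.11

6.11 dB


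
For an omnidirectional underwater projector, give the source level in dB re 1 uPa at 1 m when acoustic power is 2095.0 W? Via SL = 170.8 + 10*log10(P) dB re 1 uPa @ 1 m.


SL = 170.8 + 10*log10(2095.0) = 170.8 + 33.21 = 204.01

204.01 dB


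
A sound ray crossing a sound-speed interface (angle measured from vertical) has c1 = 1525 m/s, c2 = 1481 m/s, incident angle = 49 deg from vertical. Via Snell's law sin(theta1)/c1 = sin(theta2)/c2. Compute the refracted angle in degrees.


sin(theta2) = (c2/c1)*sin(theta1) = (1481/1525)*sin(49 deg) = 0.73293
theta2 = arcsin(0.73293) = 47.13

47.13 deg


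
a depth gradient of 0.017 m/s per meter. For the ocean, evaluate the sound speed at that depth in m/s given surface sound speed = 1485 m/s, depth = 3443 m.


c = 1485 + 0.017 * 3443 = 1543.531

1543.531 m/s


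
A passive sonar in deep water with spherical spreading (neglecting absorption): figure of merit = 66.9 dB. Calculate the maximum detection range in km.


At max range FOM = TL, so 20*log10(R) = 66.9
R = 10^(66.9/20) = 2213.09 m = 2.21 km

2.21 km


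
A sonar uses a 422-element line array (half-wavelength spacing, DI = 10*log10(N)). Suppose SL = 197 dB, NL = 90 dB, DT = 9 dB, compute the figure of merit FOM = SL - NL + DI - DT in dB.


124.25 dB


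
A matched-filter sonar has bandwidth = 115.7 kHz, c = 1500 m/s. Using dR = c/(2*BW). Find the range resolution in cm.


0.65 cm


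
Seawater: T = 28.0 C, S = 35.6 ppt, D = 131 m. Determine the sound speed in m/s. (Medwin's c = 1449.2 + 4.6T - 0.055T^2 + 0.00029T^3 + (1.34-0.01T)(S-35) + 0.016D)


c = 1449.2 + 4.6*28.0 - 0.055*28.0^2 + 0.00029*28.0^3 + (1.34 - 0.01*28.0)*(35.6 - 35) + 0.016*131 = 1543.98

1543.98 m/s


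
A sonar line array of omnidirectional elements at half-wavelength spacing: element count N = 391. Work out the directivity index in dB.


25.92 dB


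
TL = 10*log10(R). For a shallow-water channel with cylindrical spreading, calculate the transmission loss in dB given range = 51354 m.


TL = 10*log10(51354) = 47.11

47.11 dB


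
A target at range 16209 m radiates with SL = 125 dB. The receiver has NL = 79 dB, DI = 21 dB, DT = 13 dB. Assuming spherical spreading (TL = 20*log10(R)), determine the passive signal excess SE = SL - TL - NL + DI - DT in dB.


-30.2 dB


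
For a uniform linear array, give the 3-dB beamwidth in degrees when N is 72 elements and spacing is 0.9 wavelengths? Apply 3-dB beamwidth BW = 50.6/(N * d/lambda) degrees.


BW = 50.6 / (72 * 0.9) = 50.6 / 64.8 = 0.78

0.78 deg


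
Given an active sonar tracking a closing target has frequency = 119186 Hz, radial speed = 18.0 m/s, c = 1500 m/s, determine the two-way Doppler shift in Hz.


2860.46 Hz


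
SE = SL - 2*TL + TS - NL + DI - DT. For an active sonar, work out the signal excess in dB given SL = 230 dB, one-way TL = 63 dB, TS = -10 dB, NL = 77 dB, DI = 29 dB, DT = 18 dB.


SE = SL - 2*TL + TS - NL + DI - DT = 230 - 2*63 + (-10) - 77 + 29 - 18 = 28

28 dB


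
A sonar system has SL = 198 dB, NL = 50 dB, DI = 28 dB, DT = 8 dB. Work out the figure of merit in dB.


168 dB


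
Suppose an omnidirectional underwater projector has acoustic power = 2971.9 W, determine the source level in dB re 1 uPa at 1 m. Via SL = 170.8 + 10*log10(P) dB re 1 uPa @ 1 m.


SL = 170.8 + 10*log10(2971.9) = 170.8 + 34.73 = 205.53

205.53 dB


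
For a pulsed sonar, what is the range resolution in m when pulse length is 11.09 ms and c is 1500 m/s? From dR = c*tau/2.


dR = c*tau/2 = 1500 * 11.09e-3 / 2 = 8.3175

8.3175 m


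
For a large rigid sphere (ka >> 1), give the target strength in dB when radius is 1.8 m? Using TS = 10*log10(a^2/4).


-0.92 dB


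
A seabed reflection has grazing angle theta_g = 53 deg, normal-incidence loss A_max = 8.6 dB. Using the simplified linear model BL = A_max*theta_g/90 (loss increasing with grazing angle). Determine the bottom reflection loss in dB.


BL = A_max * theta_g / 90 = 8.6 * 53 / 90 = 5.06

5.06 dB


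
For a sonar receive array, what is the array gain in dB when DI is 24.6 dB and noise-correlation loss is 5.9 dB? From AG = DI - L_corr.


AG = DI - L_corr = 24.6 - 5.9 = 18.7

18.7 dB


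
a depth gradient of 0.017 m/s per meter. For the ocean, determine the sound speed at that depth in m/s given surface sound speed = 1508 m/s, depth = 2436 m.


c = 1508 + 0.017 * 2436 = 1549.412

1549.412 m/s


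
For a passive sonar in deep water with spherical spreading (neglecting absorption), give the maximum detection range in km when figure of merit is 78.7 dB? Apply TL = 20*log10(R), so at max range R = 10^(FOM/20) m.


At max range FOM = TL, so 20*log10(R) = 78.7
R = 10^(78.7/20) = 8609.94 m = 8.61 km

8.61 km


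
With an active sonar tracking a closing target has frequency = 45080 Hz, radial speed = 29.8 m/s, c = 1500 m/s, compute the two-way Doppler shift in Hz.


fd = 2*f*v/c = 2 * 45080 * 29.8 / 1500 = 1791.18

1791.18 Hz


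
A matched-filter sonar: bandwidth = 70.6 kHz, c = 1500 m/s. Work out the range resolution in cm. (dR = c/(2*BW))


dR = c/(2*BW) = 1500 / (2 * 70.6e3) = 0.0106 m = 1.06 cm

1.06 cm


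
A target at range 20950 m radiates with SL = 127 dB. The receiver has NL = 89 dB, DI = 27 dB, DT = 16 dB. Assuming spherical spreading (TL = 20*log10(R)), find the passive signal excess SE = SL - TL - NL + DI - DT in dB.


-37.42 dB


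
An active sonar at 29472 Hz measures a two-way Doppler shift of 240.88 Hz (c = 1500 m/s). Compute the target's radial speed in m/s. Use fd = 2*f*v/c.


From fd = 2*f*v/c, v = c*fd/(2*f) = 1500 * 240.88 / (2*29472) = 6.13

6.13 m/s


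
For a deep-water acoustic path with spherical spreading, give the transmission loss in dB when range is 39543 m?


TL = 20*log10(39543) = 91.94

91.94 dB


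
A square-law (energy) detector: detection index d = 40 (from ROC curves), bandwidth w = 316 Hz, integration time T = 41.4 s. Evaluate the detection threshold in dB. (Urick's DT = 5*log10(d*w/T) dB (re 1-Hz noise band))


12.42 dB


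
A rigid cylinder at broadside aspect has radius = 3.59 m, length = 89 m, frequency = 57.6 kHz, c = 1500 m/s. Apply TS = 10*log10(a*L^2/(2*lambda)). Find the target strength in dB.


57.37 dB


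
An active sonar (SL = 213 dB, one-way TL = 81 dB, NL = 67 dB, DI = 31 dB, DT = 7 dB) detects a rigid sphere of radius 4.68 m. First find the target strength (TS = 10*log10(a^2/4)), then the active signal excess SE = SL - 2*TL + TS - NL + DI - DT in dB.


Step 1: TS = 10*log10(4.68^2/4) = 7.38 dB
Step 2: SE = SL - 2*TL + TS - NL + DI - DT = 213 - 2*81 + (7.38) - 67 + 31 - 7 = 15.38

15.38 dB


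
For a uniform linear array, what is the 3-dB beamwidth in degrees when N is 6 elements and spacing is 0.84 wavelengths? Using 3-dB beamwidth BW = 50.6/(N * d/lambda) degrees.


BW = 50.6 / (6 * 0.84) = 50.6 / 5.04 = 10.04

10.04 deg


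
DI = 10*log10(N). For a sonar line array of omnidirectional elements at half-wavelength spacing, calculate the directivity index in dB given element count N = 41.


DI = 10*log10(41) = 16.13

16.13 dB


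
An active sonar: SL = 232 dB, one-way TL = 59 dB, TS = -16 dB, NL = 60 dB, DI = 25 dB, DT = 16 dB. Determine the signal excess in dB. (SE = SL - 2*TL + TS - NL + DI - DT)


SE = SL - 2*TL + TS - NL + DI - DT = 232 - 2*59 + (-16) - 60 + 25 - 16 = 47

47 dB


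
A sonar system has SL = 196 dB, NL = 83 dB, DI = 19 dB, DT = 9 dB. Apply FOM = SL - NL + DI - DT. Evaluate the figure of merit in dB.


FOM = SL - NL + DI - DT = 196 - 83 + 19 - 9 = 123

123 dB


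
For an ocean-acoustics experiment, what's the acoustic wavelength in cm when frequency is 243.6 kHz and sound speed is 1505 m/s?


lambda = c/f = 1505 / 243600 = 0.0062 m = 0.62 cm

0.62 cm


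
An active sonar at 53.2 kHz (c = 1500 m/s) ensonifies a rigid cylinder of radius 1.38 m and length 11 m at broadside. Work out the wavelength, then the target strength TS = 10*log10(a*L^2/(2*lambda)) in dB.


Step 1: lambda = c/f = 1500/53200 = 0.0282 m
Step 2: TS = 10*log10(a*L^2/(2*lambda)) = 10*log10(1.38*11^2/(2*0.0282)) = 34.71

34.71 dB


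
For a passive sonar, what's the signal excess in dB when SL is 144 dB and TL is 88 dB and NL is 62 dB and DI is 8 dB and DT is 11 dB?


SE = SL - TL - NL + DI - DT = 144 - 88 - 62 + 8 - 11 = -9

-9 dB


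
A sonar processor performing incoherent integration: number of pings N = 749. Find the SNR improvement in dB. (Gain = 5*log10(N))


14.37 dB


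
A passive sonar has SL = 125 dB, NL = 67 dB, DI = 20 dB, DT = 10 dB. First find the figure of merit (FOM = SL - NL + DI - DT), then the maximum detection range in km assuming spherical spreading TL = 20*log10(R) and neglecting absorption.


Step 1: FOM = SL - NL + DI - DT = 125 - 67 + 20 - 10 = 68 dB
Step 2: at max range FOM = TL = 20*log10(R), so R = 10^(68/20) = 2511.89 m = 2.51 km

2.51 km


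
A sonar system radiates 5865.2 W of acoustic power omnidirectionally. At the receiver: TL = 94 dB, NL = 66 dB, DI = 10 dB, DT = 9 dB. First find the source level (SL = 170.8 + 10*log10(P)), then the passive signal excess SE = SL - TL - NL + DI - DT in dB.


Step 1: SL = 170.8 + 10*log10(5865.2) = 208.48 dB
Step 2: SE = SL - TL - NL + DI - DT = 208.48 - 94 - 66 + 10 - 9 = 49.48

49.48 dB


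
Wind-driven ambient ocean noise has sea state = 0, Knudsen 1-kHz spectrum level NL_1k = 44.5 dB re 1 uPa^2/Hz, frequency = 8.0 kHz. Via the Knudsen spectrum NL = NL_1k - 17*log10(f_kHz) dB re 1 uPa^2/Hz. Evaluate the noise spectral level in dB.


NL = NL_1k - 17*log10(f_kHz) = 44.5 - 17*log10(8.0) = 44.5 - (15.35) = 29.15

29.15 dB


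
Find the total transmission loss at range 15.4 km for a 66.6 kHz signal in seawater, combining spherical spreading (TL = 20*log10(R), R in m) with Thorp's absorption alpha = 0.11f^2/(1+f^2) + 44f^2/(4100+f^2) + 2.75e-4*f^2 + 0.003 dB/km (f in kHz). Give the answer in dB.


456.39 dB


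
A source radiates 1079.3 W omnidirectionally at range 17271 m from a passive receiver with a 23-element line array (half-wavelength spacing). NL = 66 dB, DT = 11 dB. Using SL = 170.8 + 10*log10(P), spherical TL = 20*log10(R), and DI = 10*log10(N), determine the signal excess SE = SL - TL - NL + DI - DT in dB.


53.0 dB


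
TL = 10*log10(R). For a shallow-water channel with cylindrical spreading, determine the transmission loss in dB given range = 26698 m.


TL = 10*log10(26698) = 44.26

44.26 dB


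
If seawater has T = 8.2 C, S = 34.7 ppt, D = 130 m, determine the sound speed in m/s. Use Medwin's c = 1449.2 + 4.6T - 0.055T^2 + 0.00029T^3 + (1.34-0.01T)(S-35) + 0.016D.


1485.08 m/s


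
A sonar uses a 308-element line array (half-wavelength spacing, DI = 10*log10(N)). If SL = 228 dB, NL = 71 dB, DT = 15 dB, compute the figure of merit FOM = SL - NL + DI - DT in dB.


166.89 dB


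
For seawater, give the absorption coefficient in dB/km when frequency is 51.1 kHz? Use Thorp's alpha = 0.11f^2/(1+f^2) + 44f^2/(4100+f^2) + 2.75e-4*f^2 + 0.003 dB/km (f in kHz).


f^2 = 2611.21
alpha = 0.11*2611.21/(1+2611.21) + 44*2611.21/(4100+2611.21) + 2.75e-4*2611.21 + 0.003 = 17.951

17.951 dB/km


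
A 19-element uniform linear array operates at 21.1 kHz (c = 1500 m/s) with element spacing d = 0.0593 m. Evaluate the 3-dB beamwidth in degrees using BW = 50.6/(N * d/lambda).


Step 1: lambda = 1500/21100 = 0.07109 m
Step 2: d/lambda = 0.0593/0.07109 = 0.8342
Step 3: BW = 50.6/(N * d/lambda) = 50.6/(19 * 0.8342) = 3.19

3.19 deg


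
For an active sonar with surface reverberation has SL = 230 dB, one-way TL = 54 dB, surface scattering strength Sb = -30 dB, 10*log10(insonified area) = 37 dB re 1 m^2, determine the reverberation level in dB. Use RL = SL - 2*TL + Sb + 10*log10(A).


RL = SL - 2*TL + Sb + 10*log10(A) = 230 - 2*54 + (-30) + 37 = 129

129 dB


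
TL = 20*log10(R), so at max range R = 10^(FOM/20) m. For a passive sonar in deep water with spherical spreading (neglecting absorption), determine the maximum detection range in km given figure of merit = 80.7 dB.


At max range FOM = TL, so 20*log10(R) = 80.7
R = 10^(80.7/20) = 10839.27 m = 10.84 km

10.84 km


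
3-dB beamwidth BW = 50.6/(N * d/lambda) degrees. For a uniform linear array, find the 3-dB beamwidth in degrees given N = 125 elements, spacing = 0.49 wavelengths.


0.83 deg


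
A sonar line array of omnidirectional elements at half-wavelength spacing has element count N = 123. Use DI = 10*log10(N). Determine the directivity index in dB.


DI = 10*log10(123) = 20.9

20.9 dB


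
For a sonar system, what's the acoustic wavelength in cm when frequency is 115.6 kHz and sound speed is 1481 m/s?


lambda = c/f = 1481 / 115600 = 0.0128 m = 1.28 cm

1.28 cm


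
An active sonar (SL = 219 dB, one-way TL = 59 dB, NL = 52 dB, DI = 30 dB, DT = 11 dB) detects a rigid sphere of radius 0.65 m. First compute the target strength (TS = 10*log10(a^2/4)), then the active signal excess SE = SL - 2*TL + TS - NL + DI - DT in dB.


Step 1: TS = 10*log10(0.65^2/4) = -9.76 dB
Step 2: SE = SL - 2*TL + TS - NL + DI - DT = 219 - 2*59 + (-9.76) - 52 + 30 - 11 = 58.24

58.24 dB


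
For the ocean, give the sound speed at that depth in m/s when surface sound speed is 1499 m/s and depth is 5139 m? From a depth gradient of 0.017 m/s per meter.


1586.363 m/s


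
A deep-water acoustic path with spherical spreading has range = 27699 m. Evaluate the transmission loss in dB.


88.85 dB


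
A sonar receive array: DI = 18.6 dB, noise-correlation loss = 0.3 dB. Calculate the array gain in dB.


AG = DI - L_corr = 18.6 - 0.3 = 18.3

18.3 dB


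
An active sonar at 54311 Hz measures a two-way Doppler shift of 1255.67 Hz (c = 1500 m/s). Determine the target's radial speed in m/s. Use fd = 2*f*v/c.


17.34 m/s


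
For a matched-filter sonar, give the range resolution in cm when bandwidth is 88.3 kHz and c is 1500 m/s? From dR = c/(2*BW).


0.85 cm


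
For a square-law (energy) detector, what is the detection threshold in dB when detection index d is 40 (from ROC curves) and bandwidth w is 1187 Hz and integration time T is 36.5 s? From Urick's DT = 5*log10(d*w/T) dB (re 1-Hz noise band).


15.57 dB


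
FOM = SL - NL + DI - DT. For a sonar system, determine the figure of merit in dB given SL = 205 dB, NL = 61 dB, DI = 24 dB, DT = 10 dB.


FOM = SL - NL + DI - DT = 205 - 61 + 24 - 10 = 158

158 dB


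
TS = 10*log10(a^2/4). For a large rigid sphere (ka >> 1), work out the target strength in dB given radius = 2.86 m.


3.11 dB


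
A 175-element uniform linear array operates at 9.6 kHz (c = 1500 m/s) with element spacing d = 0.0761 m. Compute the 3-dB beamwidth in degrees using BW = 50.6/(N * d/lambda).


Step 1: lambda = 1500/9600 = 0.15625 m
Step 2: d/lambda = 0.0761/0.15625 = 0.487
Step 3: BW = 50.6/(N * d/lambda) = 50.6/(175 * 0.487) = 0.59

0.59 deg


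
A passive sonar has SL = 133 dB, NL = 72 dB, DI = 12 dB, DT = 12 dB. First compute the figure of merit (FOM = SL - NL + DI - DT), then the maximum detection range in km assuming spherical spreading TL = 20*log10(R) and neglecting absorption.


Step 1: FOM = SL - NL + DI - DT = 133 - 72 + 12 - 12 = 61 dB
Step 2: at max range FOM = TL = 20*log10(R), so R = 10^(61/20) = 1122.02 m = 1.12 km

1.12 km


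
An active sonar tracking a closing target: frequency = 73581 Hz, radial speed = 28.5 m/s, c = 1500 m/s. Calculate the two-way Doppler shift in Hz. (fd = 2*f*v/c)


fd = 2*f*v/c = 2 * 73581 * 28.5 / 1500 = 2796.08

2796.08 Hz


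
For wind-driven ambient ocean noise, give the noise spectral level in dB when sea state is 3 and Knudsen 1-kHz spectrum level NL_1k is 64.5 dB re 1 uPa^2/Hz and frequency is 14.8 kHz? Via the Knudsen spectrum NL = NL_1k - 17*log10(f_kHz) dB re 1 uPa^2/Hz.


44.61 dB


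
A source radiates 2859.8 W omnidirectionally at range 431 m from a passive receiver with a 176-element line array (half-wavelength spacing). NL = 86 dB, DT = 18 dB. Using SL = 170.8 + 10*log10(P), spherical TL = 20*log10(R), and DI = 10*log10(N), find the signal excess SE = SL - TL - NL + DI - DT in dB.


Step 1: SL = 170.8 + 10*log10(2859.8) = 205.36 dB
Step 2: TL = 20*log10(431) = 52.69 dB
Step 3: DI = 10*log10(176) = 22.46 dB
Step 4: SE = SL - TL - NL + DI - DT = 205.36 - 52.69 - 86 + 22.46 - 18 = 71.13

71.13 dB


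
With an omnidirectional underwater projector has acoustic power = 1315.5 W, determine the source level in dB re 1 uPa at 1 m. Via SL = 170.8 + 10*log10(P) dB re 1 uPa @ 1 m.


SL = 170.8 + 10*log10(1315.5) = 170.8 + 31.19 = 201.99

201.99 dB


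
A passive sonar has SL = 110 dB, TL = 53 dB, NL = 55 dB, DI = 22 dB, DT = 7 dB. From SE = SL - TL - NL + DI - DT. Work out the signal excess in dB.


SE = SL - TL - NL + DI - DT = 110 - 53 - 55 + 22 - 7 = 17

17 dB


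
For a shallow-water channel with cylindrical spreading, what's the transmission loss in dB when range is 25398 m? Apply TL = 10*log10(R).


TL = 10*log10(25398) = 44.05

44.05 dB


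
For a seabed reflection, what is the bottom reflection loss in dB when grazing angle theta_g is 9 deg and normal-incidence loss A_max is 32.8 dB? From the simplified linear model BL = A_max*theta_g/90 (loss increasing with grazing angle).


BL = A_max * theta_g / 90 = 32.8 * 9 / 90 = 3.28

3.28 dB


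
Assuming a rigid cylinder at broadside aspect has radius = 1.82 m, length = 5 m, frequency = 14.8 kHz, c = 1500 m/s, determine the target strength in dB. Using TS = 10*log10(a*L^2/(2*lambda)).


lambda = 1500/14800 = 0.10135 m
TS = 10*log10(1.82*5^2/(2*0.10135)) = 23.51

23.51 dB


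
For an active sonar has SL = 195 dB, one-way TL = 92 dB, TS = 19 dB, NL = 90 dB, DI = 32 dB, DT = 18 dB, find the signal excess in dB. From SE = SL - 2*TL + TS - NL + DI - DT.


-46 dB


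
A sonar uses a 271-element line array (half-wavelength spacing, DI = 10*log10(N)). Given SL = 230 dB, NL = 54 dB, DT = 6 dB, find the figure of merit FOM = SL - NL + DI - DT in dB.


Step 1: DI = 10*log10(271) = 24.33 dB
Step 2: FOM = SL - NL + DI - DT = 230 - 54 + 24.33 - 6 = 194.33

194.33 dB


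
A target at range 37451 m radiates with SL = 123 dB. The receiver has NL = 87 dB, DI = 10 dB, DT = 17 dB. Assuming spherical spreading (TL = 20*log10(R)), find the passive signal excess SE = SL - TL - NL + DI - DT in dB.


-62.47 dB


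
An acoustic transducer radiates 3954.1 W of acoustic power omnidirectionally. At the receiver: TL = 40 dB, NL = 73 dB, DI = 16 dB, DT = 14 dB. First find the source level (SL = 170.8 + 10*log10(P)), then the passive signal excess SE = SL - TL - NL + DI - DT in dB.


Step 1: SL = 170.8 + 10*log10(3954.1) = 206.77 dB
Step 2: SE = SL - TL - NL + DI - DT = 206.77 - 40 - 73 + 16 - 14 = 95.77

95.77 dB


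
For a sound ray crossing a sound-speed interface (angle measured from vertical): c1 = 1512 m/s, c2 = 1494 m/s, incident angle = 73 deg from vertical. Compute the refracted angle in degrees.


70.89 deg


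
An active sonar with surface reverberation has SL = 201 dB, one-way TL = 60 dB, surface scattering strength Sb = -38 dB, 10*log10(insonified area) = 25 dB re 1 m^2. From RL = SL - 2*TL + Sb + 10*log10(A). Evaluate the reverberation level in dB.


RL = SL - 2*TL + Sb + 10*log10(A) = 201 - 2*60 + (-38) + 25 = 68

68 dB


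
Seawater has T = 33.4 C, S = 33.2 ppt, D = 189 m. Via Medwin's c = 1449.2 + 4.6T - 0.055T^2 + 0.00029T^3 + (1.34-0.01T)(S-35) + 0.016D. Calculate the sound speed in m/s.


c = 1449.2 + 4.6*33.4 - 0.055*33.4^2 + 0.00029*33.4^3 + (1.34 - 0.01*33.4)*(33.2 - 35) + 0.016*189 = 1553.5

1553.5 m/s


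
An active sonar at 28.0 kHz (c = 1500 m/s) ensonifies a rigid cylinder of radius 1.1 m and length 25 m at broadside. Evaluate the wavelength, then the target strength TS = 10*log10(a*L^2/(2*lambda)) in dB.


Step 1: lambda = c/f = 1500/28000 = 0.05357 m
Step 2: TS = 10*log10(a*L^2/(2*lambda)) = 10*log10(1.1*25^2/(2*0.05357)) = 38.07

38.07 dB


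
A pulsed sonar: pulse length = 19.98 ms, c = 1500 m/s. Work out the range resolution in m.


dR = c*tau/2 = 1500 * 19.98e-3 / 2 = 14.985

14.985 m


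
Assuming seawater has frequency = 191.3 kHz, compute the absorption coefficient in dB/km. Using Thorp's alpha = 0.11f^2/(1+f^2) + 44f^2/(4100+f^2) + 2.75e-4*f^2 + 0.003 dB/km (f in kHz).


f^2 = 36595.69
alpha = 0.11*36595.69/(1+36595.69) + 44*36595.69/(4100+36595.69) + 2.75e-4*36595.69 + 0.003 = 49.744

49.744 dB/km


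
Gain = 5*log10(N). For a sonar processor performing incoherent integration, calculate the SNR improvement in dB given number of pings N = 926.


Gain = 5*log10(926) = 14.83

14.83 dB


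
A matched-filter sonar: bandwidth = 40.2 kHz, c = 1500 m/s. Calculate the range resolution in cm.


dR = c/(2*BW) = 1500 / (2 * 40.2e3) = 0.0187 m = 1.87 cm

1.87 cm
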